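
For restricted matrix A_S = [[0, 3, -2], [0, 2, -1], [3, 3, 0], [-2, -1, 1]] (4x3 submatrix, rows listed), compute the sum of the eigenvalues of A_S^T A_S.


Sum of eigenvalues of A_S^T A_S = trace(A_S^T A_S) = sum of squared column norms of A_S.
A_S^T A_S diagonal: [13, 23, 6].
trace = 13 + 23 + 6 = 42.

42


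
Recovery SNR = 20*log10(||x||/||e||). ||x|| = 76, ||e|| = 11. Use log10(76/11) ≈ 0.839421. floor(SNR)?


||x||/||e|| = 76/11.
log10(76/11) ≈ 0.839421.
20*log10(||x||/||e||) ≈ 20*0.839421 = 16.78842.
floor(16.78842) = 16.

16


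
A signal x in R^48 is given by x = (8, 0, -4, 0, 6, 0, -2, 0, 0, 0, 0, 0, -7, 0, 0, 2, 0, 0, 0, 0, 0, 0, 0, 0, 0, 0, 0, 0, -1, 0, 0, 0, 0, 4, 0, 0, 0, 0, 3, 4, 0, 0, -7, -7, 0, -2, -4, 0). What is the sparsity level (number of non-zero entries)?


Non-zero positions: [0, 2, 4, 6, 12, 15, 28, 33, 38, 39, 42, 43, 45, 46].
Sparsity = 14.

14


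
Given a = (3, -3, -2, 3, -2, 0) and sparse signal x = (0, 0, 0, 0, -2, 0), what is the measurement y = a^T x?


Non-zero terms: ['-2*-2']
Products: [4]
y = sum = 4.

4


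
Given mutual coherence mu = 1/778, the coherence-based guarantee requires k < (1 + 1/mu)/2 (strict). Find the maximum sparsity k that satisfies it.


1/mu = 778.
1 + 1/mu = 779.
(1 + 1/mu)/2 = 389.5 is not an integer, so k_max = floor(389.5) = 389.

389


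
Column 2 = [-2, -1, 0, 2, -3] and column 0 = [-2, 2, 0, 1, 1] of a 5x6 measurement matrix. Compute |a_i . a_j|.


Inner product: -2*-2 + -1*2 + 0*0 + 2*1 + -3*1
Products: [4, -2, 0, 2, -3]
Sum = 1.
|dot| = 1.

1


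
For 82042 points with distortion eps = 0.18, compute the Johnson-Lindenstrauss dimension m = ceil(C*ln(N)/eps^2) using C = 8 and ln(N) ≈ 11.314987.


ln(82042) ≈ 11.314987.
eps^2 = 0.18^2 = 0.0324.
C*ln(N)/eps^2 ≈ 8*11.314987/0.0324 ≈ 2793.824.
m = ceil(2793.824) = 2794.

2794


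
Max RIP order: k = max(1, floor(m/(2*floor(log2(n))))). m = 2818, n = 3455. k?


floor(log2(3455)) = 11.
2*11 = 22.
m/(2*floor(log2(n))) = 2818/22 ≈ 128.0909.
floor = 128.
k = max(1, 128) = 128.

128


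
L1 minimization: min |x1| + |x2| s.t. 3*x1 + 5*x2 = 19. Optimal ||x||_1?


Axis intercepts:
  x1 = 19/3, x2 = 0: L1 = 19/3
  x1 = 0, x2 = 19/5: L1 = 19/5
x* = (0, 19/5)
||x*||_1 = 19/5.

19/5


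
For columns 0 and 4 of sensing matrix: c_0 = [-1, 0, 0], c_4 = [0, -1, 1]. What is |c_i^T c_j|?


Inner product: -1*0 + 0*-1 + 0*1
Products: [0, 0, 0]
Sum = 0.
|dot| = 0.

0


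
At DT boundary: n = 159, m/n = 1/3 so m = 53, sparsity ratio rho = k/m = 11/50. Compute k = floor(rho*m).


m = 1/3*159 = 53.
rho = 11/50.
rho*m = 11/50*53 = 11.66.
k = floor(11.66) = 11.

11


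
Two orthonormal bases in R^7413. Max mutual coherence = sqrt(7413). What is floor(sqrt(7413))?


86^2 = 7396 <= 7413 < 7569 = 87^2, so 86 <= sqrt(7413) < 87.
floor(sqrt(7413)) = 86.

86


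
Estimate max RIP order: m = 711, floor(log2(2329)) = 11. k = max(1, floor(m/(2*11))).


floor(log2(2329)) = 11.
2*11 = 22.
m/(2*floor(log2(n))) = 711/22 ≈ 32.3182.
floor = 32.
k = max(1, 32) = 32.

32


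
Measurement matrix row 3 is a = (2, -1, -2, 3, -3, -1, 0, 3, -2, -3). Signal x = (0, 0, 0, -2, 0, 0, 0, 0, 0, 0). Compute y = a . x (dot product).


Non-zero terms: ['3*-2']
Products: [-6]
y = sum = -6.

-6


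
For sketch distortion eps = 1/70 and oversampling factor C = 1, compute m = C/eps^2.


1/eps = 70.
(1/eps)^2 = 4900.
m = 1*4900 = 4900.

4900


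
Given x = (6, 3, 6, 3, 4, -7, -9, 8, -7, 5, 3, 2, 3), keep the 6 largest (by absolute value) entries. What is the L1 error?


Sorted |x_i| descending: [9, 8, 7, 7, 6, 6, 5, 4, 3, 3, 3, 3, 2]
Keep top 6: [9, 8, 7, 7, 6, 6]
Tail entries: [5, 4, 3, 3, 3, 3, 2]
L1 error = sum of tail = 23.

23


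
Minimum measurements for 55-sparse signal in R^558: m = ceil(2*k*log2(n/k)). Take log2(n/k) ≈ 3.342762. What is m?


log2(n/k) = log2(558/55) ≈ 3.342762.
2*k*log2(n/k) ≈ 2*55*3.342762 = 367.70382.
m = ceil(367.70382) = 368.

368


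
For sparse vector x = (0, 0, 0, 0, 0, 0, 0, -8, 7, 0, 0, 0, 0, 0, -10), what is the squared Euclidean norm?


Non-zero entries: [(7, -8), (8, 7), (14, -10)]
Squares: [64, 49, 100]
||x||_2^2 = sum = 213.

213


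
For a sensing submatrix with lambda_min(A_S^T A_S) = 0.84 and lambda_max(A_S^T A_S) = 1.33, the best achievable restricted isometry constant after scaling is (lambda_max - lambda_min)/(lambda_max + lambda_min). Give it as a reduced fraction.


lambda_max - lambda_min = 1.33 - 0.84 = 0.49.
lambda_max + lambda_min = 1.33 + 0.84 = 2.17.
delta = 0.49/2.17 = 49/217 = 7/31.

7/31


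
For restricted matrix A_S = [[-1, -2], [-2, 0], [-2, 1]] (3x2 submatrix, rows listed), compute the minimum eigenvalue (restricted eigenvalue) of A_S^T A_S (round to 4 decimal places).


A_S^T A_S = [[9, 0], [0, 5]].
trace = 14.
det = 45.
disc = trace^2 - 4*det = 196 - 4*45 = 16.
sqrt(16) = 4.
lam_min = (14 - 4)/2 = 5 = 5.0000.

5.0000


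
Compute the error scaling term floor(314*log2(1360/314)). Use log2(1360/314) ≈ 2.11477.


log2(n/k) = log2(1360/314) ≈ 2.11477.
k*log2(n/k) ≈ 314*2.11477 = 664.03778.
floor(664.03778) = 664.

664


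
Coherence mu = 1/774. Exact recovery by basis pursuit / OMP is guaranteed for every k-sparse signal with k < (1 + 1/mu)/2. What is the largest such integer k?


1/mu = 774.
1 + 1/mu = 775.
(1 + 1/mu)/2 = 387.5 is not an integer, so k_max = floor(387.5) = 387.

387


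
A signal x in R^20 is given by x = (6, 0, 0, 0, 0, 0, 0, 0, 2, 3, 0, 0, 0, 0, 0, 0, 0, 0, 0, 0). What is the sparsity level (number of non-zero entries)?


Non-zero positions: [0, 8, 9].
Sparsity = 3.

3


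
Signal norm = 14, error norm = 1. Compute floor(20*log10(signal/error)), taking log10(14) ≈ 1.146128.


||x||/||e|| = 14/1 = 14.
log10(14) ≈ 1.146128.
20*log10(||x||/||e||) ≈ 20*1.146128 = 22.92256.
floor(22.92256) = 22.

22


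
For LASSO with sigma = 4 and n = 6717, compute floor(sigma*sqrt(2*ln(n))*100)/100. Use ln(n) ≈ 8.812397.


ln(6717) ≈ 8.812397.
2*ln(n) ≈ 17.624794.
sqrt(2*ln(n)) ≈ sqrt(17.624794) ≈ 4.198189.
lambda ≈ 4*4.198189 = 16.792756.
floor(lambda*100)/100 = 16.79.

16.79


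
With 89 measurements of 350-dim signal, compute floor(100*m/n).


100*m/n = 100*89/350 ≈ 25.4286.
floor = 25.

25


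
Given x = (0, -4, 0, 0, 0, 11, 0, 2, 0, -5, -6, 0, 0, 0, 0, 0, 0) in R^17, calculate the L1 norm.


Non-zero entries: [(1, -4), (5, 11), (7, 2), (9, -5), (10, -6)]
Absolute values: [4, 11, 2, 5, 6]
||x||_1 = sum = 28.

28


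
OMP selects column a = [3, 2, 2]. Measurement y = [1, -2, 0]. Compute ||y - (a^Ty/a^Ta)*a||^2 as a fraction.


a^T a = 17.
a^T y = -1.
coeff = -1/17 = -1/17.
||r||^2 = 84/17.

84/17


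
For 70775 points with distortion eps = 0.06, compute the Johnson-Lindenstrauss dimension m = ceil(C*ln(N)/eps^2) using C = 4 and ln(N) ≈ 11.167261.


ln(70775) ≈ 11.167261.
eps^2 = 0.06^2 = 0.0036.
C*ln(N)/eps^2 ≈ 4*11.167261/0.0036 ≈ 12408.0678.
m = ceil(12408.0678) = 12409.

12409


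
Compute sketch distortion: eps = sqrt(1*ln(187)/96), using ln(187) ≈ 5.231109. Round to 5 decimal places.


ln(187) ≈ 5.231109.
1*ln(N)/m ≈ 1*5.231109/96 ≈ 0.05449072.
eps = sqrt(0.05449072) ≈ 0.2334325 ≈ 0.23343.

0.23343


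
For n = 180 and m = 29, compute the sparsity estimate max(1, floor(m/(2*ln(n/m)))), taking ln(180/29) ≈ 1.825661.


n/m = 180/29.
ln(n/m) ≈ 1.825661.
2*ln(n/m) ≈ 3.651322.
m/(2*ln(n/m)) ≈ 29/3.651322 ≈ 7.9423.
floor = 7.
k_max = max(1, 7) = 7.

7


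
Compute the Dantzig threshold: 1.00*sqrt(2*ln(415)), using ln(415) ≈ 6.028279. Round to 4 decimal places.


ln(415) ≈ 6.028279.
2*ln(n) ≈ 12.056558.
sqrt(2*ln(n)) ≈ sqrt(12.056558) ≈ 3.472255.
threshold ≈ 1.00*3.472255 = 3.472255 ≈ 3.4723.

3.4723


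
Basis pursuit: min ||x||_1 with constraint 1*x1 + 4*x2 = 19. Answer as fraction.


Axis intercepts:
  x1 = 19, x2 = 0: L1 = 19
  x1 = 0, x2 = 19/4: L1 = 19/4
x* = (0, 19/4)
||x*||_1 = 19/4.

19/4


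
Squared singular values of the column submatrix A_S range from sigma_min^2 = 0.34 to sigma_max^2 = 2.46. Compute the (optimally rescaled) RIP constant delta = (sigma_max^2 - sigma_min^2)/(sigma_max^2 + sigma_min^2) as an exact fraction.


lambda_max - lambda_min = 2.46 - 0.34 = 2.12.
lambda_max + lambda_min = 2.46 + 0.34 = 2.80.
delta = 2.12/2.80 = 212/280 = 53/70.

53/70


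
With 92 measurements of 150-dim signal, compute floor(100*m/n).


100*m/n = 100*92/150 ≈ 61.3333.
floor = 61.

61


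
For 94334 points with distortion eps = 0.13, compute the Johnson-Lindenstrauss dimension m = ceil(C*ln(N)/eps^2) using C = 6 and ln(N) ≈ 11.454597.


ln(94334) ≈ 11.454597.
eps^2 = 0.13^2 = 0.0169.
C*ln(N)/eps^2 ≈ 6*11.454597/0.0169 ≈ 4066.7208.
m = ceil(4066.7208) = 4067.

4067


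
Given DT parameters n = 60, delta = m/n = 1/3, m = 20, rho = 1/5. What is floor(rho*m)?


m = 1/3*60 = 20.
rho = 1/5.
rho*m = 1/5*20 = 4.
k = floor(4) = 4.

4


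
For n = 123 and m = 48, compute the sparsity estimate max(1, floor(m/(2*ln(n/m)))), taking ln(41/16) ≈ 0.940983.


n/m = 123/48 = 41/16.
ln(n/m) ≈ 0.940983.
2*ln(n/m) ≈ 1.881966.
m/(2*ln(n/m)) ≈ 48/1.881966 ≈ 25.5052.
floor = 25.
k_max = max(1, 25) = 25.

25


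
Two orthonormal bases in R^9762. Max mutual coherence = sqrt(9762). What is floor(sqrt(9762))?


98^2 = 9604 <= 9762 < 9801 = 99^2, so 98 <= sqrt(9762) < 99.
floor(sqrt(9762)) = 98.

98


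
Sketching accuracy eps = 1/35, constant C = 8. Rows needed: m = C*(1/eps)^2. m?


1/eps = 35.
(1/eps)^2 = 1225.
m = 8*1225 = 9800.

9800


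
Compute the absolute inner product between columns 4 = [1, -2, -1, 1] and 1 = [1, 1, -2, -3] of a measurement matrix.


Inner product: 1*1 + -2*1 + -1*-2 + 1*-3
Products: [1, -2, 2, -3]
Sum = -2.
|dot| = 2.

2


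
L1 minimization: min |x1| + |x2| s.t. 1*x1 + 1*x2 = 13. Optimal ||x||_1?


Axis intercepts:
  x1 = 13, x2 = 0: L1 = 13
  x1 = 0, x2 = 13: L1 = 13
x* = (13, 0)
||x*||_1 = 13.

13


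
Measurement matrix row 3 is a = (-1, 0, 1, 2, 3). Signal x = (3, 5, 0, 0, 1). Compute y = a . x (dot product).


Non-zero terms: ['-1*3', '0*5', '3*1']
Products: [-3, 0, 3]
y = sum = 0.

0


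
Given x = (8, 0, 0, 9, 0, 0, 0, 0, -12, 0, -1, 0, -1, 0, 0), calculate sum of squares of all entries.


Non-zero entries: [(0, 8), (3, 9), (8, -12), (10, -1), (12, -1)]
Squares: [64, 81, 144, 1, 1]
||x||_2^2 = sum = 291.

291


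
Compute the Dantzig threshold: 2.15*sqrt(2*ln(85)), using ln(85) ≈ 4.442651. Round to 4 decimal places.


ln(85) ≈ 4.442651.
2*ln(n) ≈ 8.885302.
sqrt(2*ln(n)) ≈ sqrt(8.885302) ≈ 2.980822.
threshold ≈ 2.15*2.980822 = 6.4087673 ≈ 6.4088.

6.4088


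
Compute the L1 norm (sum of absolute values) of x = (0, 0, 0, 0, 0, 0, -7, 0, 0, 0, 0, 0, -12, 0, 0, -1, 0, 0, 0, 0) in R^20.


Non-zero entries: [(6, -7), (12, -12), (15, -1)]
Absolute values: [7, 12, 1]
||x||_1 = sum = 20.

20


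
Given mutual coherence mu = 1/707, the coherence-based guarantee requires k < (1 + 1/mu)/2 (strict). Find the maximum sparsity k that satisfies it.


1/mu = 707.
1 + 1/mu = 708.
(1 + 1/mu)/2 = 354 is an integer and the inequality is strict, so k_max = 354 - 1 = 353.

353


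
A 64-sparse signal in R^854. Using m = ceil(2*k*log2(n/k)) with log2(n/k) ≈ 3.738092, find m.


log2(n/k) = log2(854/64) ≈ 3.738092.
2*k*log2(n/k) ≈ 2*64*3.738092 = 478.475776.
m = ceil(478.475776) = 479.

479


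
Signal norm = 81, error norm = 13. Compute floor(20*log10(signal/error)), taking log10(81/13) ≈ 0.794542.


||x||/||e|| = 81/13.
log10(81/13) ≈ 0.794542.
20*log10(||x||/||e||) ≈ 20*0.794542 = 15.89084.
floor(15.89084) = 15.

15


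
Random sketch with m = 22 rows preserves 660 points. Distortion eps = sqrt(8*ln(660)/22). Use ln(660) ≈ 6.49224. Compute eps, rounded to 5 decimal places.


ln(660) ≈ 6.49224.
8*ln(N)/m ≈ 8*6.49224/22 ≈ 2.36081455.
eps = sqrt(2.36081455) ≈ 1.5364942 ≈ 1.53649.

1.53649


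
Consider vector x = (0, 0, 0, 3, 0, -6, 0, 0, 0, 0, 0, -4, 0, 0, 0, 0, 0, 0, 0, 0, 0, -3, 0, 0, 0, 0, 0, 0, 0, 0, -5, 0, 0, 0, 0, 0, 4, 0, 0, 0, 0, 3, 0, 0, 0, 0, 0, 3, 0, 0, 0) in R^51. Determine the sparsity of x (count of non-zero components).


Non-zero positions: [3, 5, 11, 21, 30, 36, 41, 47].
Sparsity = 8.

8


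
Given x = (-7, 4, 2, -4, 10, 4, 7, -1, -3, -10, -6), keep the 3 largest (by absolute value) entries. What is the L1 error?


Sorted |x_i| descending: [10, 10, 7, 7, 6, 4, 4, 4, 3, 2, 1]
Keep top 3: [10, 10, 7]
Tail entries: [7, 6, 4, 4, 4, 3, 2, 1]
L1 error = sum of tail = 31.

31


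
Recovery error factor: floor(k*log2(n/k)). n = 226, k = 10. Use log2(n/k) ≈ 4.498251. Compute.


log2(n/k) = log2(226/10) ≈ 4.498251.
k*log2(n/k) ≈ 10*4.498251 = 44.98251.
floor(44.98251) = 44.

44


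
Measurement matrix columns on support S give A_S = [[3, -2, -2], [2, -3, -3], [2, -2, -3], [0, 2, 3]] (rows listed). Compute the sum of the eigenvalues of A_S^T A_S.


Sum of eigenvalues of A_S^T A_S = trace(A_S^T A_S) = sum of squared column norms of A_S.
A_S^T A_S diagonal: [17, 21, 31].
trace = 17 + 21 + 31 = 69.

69


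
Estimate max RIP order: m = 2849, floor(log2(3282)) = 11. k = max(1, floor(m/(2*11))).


floor(log2(3282)) = 11.
2*11 = 22.
m/(2*floor(log2(n))) = 2849/22 ≈ 129.5.
floor = 129.
k = max(1, 129) = 129.

129


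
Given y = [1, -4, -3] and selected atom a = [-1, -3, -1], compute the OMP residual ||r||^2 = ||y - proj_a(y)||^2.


a^T a = 11.
a^T y = 14.
coeff = 14/11 = 14/11.
||r||^2 = 90/11.

90/11


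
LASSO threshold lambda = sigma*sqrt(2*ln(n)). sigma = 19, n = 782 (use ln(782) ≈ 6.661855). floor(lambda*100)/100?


ln(782) ≈ 6.661855.
2*ln(n) ≈ 13.32371.
sqrt(2*ln(n)) ≈ sqrt(13.32371) ≈ 3.650166.
lambda ≈ 19*3.650166 = 69.353154.
floor(lambda*100)/100 = 69.35.

69.35


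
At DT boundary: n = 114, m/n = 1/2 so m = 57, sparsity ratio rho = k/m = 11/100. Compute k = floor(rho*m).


m = 1/2*114 = 57.
rho = 11/100.
rho*m = 11/100*57 = 6.27.
k = floor(6.27) = 6.

6


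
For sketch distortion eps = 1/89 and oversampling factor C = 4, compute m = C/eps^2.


1/eps = 89.
(1/eps)^2 = 7921.
m = 4*7921 = 31684.

31684


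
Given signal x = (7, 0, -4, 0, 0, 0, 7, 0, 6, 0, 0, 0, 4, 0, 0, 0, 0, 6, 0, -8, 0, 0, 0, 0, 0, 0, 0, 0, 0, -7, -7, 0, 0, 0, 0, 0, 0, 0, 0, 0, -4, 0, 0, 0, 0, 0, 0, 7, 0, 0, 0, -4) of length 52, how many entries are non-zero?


Non-zero positions: [0, 2, 6, 8, 12, 17, 19, 29, 30, 40, 47, 51].
Sparsity = 12.

12


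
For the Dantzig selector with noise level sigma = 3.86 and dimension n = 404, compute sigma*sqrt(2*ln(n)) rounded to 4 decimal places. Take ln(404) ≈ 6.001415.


ln(404) ≈ 6.001415.
2*ln(n) ≈ 12.00283.
sqrt(2*ln(n)) ≈ sqrt(12.00283) ≈ 3.46451.
threshold ≈ 3.86*3.46451 = 13.3730086 ≈ 13.3730.

13.3730


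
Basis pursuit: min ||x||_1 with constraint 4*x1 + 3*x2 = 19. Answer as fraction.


Axis intercepts:
  x1 = 19/4, x2 = 0: L1 = 19/4
  x1 = 0, x2 = 19/3: L1 = 19/3
x* = (19/4, 0)
||x*||_1 = 19/4.

19/4


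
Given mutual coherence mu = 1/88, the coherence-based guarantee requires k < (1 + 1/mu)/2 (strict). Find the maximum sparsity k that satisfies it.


1/mu = 88.
1 + 1/mu = 89.
(1 + 1/mu)/2 = 44.5 is not an integer, so k_max = floor(44.5) = 44.

44


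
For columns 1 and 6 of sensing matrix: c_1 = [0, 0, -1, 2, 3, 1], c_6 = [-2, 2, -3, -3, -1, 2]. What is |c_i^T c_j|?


Inner product: 0*-2 + 0*2 + -1*-3 + 2*-3 + 3*-1 + 1*2
Products: [0, 0, 3, -6, -3, 2]
Sum = -4.
|dot| = 4.

4


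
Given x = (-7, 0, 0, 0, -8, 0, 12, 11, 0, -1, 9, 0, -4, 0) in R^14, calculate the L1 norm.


Non-zero entries: [(0, -7), (4, -8), (6, 12), (7, 11), (9, -1), (10, 9), (12, -4)]
Absolute values: [7, 8, 12, 11, 1, 9, 4]
||x||_1 = sum = 52.

52


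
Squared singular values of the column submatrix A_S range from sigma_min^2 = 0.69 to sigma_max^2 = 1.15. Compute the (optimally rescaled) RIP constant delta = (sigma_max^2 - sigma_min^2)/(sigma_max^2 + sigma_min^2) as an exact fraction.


lambda_max - lambda_min = 1.15 - 0.69 = 0.46.
lambda_max + lambda_min = 1.15 + 0.69 = 1.84.
delta = 0.46/1.84 = 46/184 = 1/4.

1/4


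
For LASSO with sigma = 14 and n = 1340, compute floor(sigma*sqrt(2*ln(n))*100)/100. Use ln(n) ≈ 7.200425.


ln(1340) ≈ 7.200425.
2*ln(n) ≈ 14.40085.
sqrt(2*ln(n)) ≈ sqrt(14.40085) ≈ 3.794845.
lambda ≈ 14*3.794845 = 53.12783.
floor(lambda*100)/100 = 53.12.

53.12


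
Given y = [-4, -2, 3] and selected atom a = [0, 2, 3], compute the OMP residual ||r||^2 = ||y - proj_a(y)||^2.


a^T a = 13.
a^T y = 5.
coeff = 5/13 = 5/13.
||r||^2 = 352/13.

352/13


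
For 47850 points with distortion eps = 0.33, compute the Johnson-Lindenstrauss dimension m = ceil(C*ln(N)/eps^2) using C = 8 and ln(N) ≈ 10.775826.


ln(47850) ≈ 10.775826.
eps^2 = 0.33^2 = 0.1089.
C*ln(N)/eps^2 ≈ 8*10.775826/0.1089 ≈ 791.6126.
m = ceil(791.6126) = 792.

792


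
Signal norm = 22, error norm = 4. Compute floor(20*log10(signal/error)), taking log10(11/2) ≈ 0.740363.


||x||/||e|| = 22/4 = 11/2.
log10(11/2) ≈ 0.740363.
20*log10(||x||/||e||) ≈ 20*0.740363 = 14.80726.
floor(14.80726) = 14.

14


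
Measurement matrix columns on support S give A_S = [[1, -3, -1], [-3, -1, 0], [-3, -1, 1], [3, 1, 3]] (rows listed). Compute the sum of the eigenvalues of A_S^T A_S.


Sum of eigenvalues of A_S^T A_S = trace(A_S^T A_S) = sum of squared column norms of A_S.
A_S^T A_S diagonal: [28, 12, 11].
trace = 28 + 12 + 11 = 51.

51


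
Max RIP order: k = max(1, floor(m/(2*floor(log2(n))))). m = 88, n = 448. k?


floor(log2(448)) = 8.
2*8 = 16.
m/(2*floor(log2(n))) = 88/16 ≈ 5.5.
floor = 5.
k = max(1, 5) = 5.

5


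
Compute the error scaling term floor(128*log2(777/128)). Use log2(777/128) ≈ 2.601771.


log2(n/k) = log2(777/128) ≈ 2.601771.
k*log2(n/k) ≈ 128*2.601771 = 333.026688.
floor(333.026688) = 333.

333


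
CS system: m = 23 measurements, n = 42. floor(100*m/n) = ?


100*m/n = 100*23/42 ≈ 54.7619.
floor = 54.

54


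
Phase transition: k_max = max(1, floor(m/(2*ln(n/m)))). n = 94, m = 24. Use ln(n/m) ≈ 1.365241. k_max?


n/m = 94/24 = 47/12.
ln(n/m) ≈ 1.365241.
2*ln(n/m) ≈ 2.730482.
m/(2*ln(n/m)) ≈ 24/2.730482 ≈ 8.7897.
floor = 8.
k_max = max(1, 8) = 8.

8


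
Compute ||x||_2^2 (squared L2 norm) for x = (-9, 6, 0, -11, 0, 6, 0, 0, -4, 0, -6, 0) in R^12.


Non-zero entries: [(0, -9), (1, 6), (3, -11), (5, 6), (8, -4), (10, -6)]
Squares: [81, 36, 121, 36, 16, 36]
||x||_2^2 = sum = 326.

326


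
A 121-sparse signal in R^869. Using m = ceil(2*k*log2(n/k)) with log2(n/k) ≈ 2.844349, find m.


log2(n/k) = log2(869/121) ≈ 2.844349.
2*k*log2(n/k) ≈ 2*121*2.844349 = 688.332458.
m = ceil(688.332458) = 689.

689


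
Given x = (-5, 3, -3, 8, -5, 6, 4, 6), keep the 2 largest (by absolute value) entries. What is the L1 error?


Sorted |x_i| descending: [8, 6, 6, 5, 5, 4, 3, 3]
Keep top 2: [8, 6]
Tail entries: [6, 5, 5, 4, 3, 3]
L1 error = sum of tail = 26.

26


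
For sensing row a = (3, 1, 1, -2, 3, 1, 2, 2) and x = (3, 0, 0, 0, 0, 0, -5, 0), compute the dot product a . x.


Non-zero terms: ['3*3', '2*-5']
Products: [9, -10]
y = sum = -1.

-1


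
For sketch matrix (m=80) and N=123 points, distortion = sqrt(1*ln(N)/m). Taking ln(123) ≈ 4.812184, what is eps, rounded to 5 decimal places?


ln(123) ≈ 4.812184.
1*ln(N)/m ≈ 1*4.812184/80 ≈ 0.0601523.
eps = sqrt(0.0601523) ≈ 0.2452597 ≈ 0.24526.

0.24526


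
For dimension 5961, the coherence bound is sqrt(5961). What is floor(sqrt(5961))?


77^2 = 5929 <= 5961 < 6084 = 78^2, so 77 <= sqrt(5961) < 78.
floor(sqrt(5961)) = 77.

77


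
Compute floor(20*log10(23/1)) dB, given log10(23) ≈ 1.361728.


||x||/||e|| = 23/1 = 23.
log10(23) ≈ 1.361728.
20*log10(||x||/||e||) ≈ 20*1.361728 = 27.23456.
floor(27.23456) = 27.

27


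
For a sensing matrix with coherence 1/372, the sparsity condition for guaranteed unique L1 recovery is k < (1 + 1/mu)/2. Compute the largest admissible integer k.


1/mu = 372.
1 + 1/mu = 373.
(1 + 1/mu)/2 = 186.5 is not an integer, so k_max = floor(186.5) = 186.

186


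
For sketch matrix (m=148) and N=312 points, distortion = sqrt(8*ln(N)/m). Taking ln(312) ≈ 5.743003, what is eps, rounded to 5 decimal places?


ln(312) ≈ 5.743003.
8*ln(N)/m ≈ 8*5.743003/148 ≈ 0.31043259.
eps = sqrt(0.31043259) ≈ 0.5571648 ≈ 0.55716.

0.55716


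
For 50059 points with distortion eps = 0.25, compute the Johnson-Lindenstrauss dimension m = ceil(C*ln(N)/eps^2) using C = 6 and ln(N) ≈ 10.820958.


ln(50059) ≈ 10.820958.
eps^2 = 0.25^2 = 0.0625.
C*ln(N)/eps^2 ≈ 6*10.820958/0.0625 ≈ 1038.812.
m = ceil(1038.812) = 1039.

1039


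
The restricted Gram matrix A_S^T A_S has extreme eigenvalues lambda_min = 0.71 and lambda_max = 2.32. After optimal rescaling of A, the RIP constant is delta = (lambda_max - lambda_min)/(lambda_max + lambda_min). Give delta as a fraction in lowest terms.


lambda_max - lambda_min = 2.32 - 0.71 = 1.61.
lambda_max + lambda_min = 2.32 + 0.71 = 3.03.
delta = 1.61/3.03 = 161/303.

161/303


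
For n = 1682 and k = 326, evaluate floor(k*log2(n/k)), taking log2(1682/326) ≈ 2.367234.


log2(n/k) = log2(1682/326) ≈ 2.367234.
k*log2(n/k) ≈ 326*2.367234 = 771.718284.
floor(771.718284) = 771.

771


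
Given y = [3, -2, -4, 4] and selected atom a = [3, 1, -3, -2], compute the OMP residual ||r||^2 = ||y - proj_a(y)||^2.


a^T a = 23.
a^T y = 11.
coeff = 11/23 = 11/23.
||r||^2 = 914/23.

914/23


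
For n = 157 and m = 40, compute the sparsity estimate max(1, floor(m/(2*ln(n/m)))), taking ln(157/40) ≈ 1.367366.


n/m = 157/40.
ln(n/m) ≈ 1.367366.
2*ln(n/m) ≈ 2.734732.
m/(2*ln(n/m)) ≈ 40/2.734732 ≈ 14.6267.
floor = 14.
k_max = max(1, 14) = 14.

14


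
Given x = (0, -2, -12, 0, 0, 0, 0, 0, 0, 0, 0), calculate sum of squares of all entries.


Non-zero entries: [(1, -2), (2, -12)]
Squares: [4, 144]
||x||_2^2 = sum = 148.

148


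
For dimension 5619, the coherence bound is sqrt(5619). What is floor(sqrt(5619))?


74^2 = 5476 <= 5619 < 5625 = 75^2, so 74 <= sqrt(5619) < 75.
floor(sqrt(5619)) = 74.

74


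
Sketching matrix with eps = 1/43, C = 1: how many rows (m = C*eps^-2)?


1/eps = 43.
(1/eps)^2 = 1849.
m = 1*1849 = 1849.

1849


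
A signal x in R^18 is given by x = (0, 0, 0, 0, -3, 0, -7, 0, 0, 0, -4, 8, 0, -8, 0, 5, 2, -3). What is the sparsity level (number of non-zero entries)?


Non-zero positions: [4, 6, 10, 11, 13, 15, 16, 17].
Sparsity = 8.

8


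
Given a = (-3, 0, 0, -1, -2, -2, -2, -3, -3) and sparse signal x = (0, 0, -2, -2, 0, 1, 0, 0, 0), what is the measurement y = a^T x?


Non-zero terms: ['0*-2', '-1*-2', '-2*1']
Products: [0, 2, -2]
y = sum = 0.

0


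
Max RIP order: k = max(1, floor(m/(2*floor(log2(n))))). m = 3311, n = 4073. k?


floor(log2(4073)) = 11.
2*11 = 22.
m/(2*floor(log2(n))) = 3311/22 ≈ 150.5.
floor = 150.
k = max(1, 150) = 150.

150


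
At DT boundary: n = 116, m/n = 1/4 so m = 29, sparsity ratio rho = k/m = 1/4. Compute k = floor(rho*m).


m = 1/4*116 = 29.
rho = 1/4.
rho*m = 1/4*29 = 7.25.
k = floor(7.25) = 7.

7


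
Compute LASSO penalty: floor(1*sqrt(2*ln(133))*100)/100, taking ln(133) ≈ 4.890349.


ln(133) ≈ 4.890349.
2*ln(n) ≈ 9.780698.
sqrt(2*ln(n)) ≈ sqrt(9.780698) ≈ 3.127411.
lambda ≈ 1*3.127411 = 3.127411.
floor(lambda*100)/100 = 3.12.

3.12


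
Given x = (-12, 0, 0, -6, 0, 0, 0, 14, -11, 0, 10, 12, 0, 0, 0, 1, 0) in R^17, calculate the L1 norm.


Non-zero entries: [(0, -12), (3, -6), (7, 14), (8, -11), (10, 10), (11, 12), (15, 1)]
Absolute values: [12, 6, 14, 11, 10, 12, 1]
||x||_1 = sum = 66.

66


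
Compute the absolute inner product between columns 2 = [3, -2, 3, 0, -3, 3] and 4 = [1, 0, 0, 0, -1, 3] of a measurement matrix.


Inner product: 3*1 + -2*0 + 3*0 + 0*0 + -3*-1 + 3*3
Products: [3, 0, 0, 0, 3, 9]
Sum = 15.
|dot| = 15.

15


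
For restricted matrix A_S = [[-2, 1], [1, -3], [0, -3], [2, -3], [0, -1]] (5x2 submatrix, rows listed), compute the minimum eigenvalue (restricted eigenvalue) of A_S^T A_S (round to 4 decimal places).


A_S^T A_S = [[9, -11], [-11, 29]].
trace = 38.
det = 140.
disc = trace^2 - 4*det = 1444 - 4*140 = 884.
sqrt(884) ≈ 29.732137.
lam_min = (38 - sqrt(884))/2 ≈ (38 - 29.732137)/2 = 4.1339315 ≈ 4.1339.

4.1339


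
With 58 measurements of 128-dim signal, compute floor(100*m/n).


100*m/n = 100*58/128 ≈ 45.3125.
floor = 45.

45


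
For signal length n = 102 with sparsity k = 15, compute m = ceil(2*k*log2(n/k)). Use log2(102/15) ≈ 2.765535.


log2(n/k) = log2(102/15) ≈ 2.765535.
2*k*log2(n/k) ≈ 2*15*2.765535 = 82.96605.
m = ceil(82.96605) = 83.

83


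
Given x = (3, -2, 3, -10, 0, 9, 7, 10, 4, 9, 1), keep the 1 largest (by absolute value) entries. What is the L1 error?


Sorted |x_i| descending: [10, 10, 9, 9, 7, 4, 3, 3, 2, 1, 0]
Keep top 1: [10]
Tail entries: [10, 9, 9, 7, 4, 3, 3, 2, 1, 0]
L1 error = sum of tail = 48.

48


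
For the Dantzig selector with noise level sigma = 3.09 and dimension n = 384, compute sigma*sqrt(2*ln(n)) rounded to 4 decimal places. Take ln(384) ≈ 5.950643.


ln(384) ≈ 5.950643.
2*ln(n) ≈ 11.901286.
sqrt(2*ln(n)) ≈ sqrt(11.901286) ≈ 3.449824.
threshold ≈ 3.09*3.449824 = 10.65995616 ≈ 10.6600.

10.6600


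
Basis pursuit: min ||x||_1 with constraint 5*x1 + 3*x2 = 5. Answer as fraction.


Axis intercepts:
  x1 = 1, x2 = 0: L1 = 1
  x1 = 0, x2 = 5/3: L1 = 5/3
x* = (1, 0)
||x*||_1 = 1.

1


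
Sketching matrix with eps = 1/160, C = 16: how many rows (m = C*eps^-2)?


1/eps = 160.
(1/eps)^2 = 25600.
m = 16*25600 = 409600.

409600


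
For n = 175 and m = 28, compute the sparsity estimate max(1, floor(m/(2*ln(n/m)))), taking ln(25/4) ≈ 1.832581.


n/m = 175/28 = 25/4.
ln(n/m) ≈ 1.832581.
2*ln(n/m) ≈ 3.665162.
m/(2*ln(n/m)) ≈ 28/3.665162 ≈ 7.6395.
floor = 7.
k_max = max(1, 7) = 7.

7


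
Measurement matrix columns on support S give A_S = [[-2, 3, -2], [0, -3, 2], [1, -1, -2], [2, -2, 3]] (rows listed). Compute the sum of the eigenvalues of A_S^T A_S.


Sum of eigenvalues of A_S^T A_S = trace(A_S^T A_S) = sum of squared column norms of A_S.
A_S^T A_S diagonal: [9, 23, 21].
trace = 9 + 23 + 21 = 53.

53


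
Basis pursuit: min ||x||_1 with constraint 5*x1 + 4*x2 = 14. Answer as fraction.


Axis intercepts:
  x1 = 14/5, x2 = 0: L1 = 14/5
  x1 = 0, x2 = 7/2: L1 = 7/2
x* = (14/5, 0)
||x*||_1 = 14/5.

14/5


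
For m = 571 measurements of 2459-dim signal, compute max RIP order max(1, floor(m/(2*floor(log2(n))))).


floor(log2(2459)) = 11.
2*11 = 22.
m/(2*floor(log2(n))) = 571/22 ≈ 25.9545.
floor = 25.
k = max(1, 25) = 25.

25


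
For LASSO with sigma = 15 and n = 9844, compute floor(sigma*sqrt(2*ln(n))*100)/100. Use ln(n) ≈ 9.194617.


ln(9844) ≈ 9.194617.
2*ln(n) ≈ 18.389234.
sqrt(2*ln(n)) ≈ sqrt(18.389234) ≈ 4.288267.
lambda ≈ 15*4.288267 = 64.324005.
floor(lambda*100)/100 = 64.32.

64.32


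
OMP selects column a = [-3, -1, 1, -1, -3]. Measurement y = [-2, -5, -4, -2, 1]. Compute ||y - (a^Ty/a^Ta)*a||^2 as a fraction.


a^T a = 21.
a^T y = 6.
coeff = 6/21 = 2/7.
||r||^2 = 338/7.

338/7


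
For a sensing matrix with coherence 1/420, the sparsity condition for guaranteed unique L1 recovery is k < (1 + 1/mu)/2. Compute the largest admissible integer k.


1/mu = 420.
1 + 1/mu = 421.
(1 + 1/mu)/2 = 210.5 is not an integer, so k_max = floor(210.5) = 210.

210


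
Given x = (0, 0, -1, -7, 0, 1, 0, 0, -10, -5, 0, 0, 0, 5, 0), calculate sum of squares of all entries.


Non-zero entries: [(2, -1), (3, -7), (5, 1), (8, -10), (9, -5), (13, 5)]
Squares: [1, 49, 1, 100, 25, 25]
||x||_2^2 = sum = 201.

201


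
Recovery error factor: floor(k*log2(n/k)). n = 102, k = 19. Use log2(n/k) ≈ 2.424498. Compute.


log2(n/k) = log2(102/19) ≈ 2.424498.
k*log2(n/k) ≈ 19*2.424498 = 46.065462.
floor(46.065462) = 46.

46


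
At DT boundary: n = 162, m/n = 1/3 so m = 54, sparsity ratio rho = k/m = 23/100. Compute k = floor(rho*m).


m = 1/3*162 = 54.
rho = 23/100.
rho*m = 23/100*54 = 12.42.
k = floor(12.42) = 12.

12


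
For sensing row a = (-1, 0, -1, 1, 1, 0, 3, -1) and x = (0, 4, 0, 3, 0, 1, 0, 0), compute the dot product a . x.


Non-zero terms: ['0*4', '1*3', '0*1']
Products: [0, 3, 0]
y = sum = 3.

3


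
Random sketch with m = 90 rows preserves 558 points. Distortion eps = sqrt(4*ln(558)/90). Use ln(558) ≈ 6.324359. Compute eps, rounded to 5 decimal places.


ln(558) ≈ 6.324359.
4*ln(N)/m ≈ 4*6.324359/90 ≈ 0.28108262.
eps = sqrt(0.28108262) ≈ 0.5301723 ≈ 0.53017.

0.53017


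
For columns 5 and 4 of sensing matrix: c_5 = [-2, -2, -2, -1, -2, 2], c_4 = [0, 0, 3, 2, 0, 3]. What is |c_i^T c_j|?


Inner product: -2*0 + -2*0 + -2*3 + -1*2 + -2*0 + 2*3
Products: [0, 0, -6, -2, 0, 6]
Sum = -2.
|dot| = 2.

2


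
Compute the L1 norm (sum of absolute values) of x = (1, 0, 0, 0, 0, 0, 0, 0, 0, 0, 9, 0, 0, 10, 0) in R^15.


Non-zero entries: [(0, 1), (10, 9), (13, 10)]
Absolute values: [1, 9, 10]
||x||_1 = sum = 20.

20


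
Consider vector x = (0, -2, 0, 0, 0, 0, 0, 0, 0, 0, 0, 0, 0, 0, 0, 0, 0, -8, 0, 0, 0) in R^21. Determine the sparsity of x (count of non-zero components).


Non-zero positions: [1, 17].
Sparsity = 2.

2


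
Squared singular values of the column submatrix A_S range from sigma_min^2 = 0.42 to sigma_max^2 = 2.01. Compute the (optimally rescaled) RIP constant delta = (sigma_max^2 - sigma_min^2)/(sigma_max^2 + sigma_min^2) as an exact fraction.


lambda_max - lambda_min = 2.01 - 0.42 = 1.59.
lambda_max + lambda_min = 2.01 + 0.42 = 2.43.
delta = 1.59/2.43 = 159/243 = 53/81.

53/81


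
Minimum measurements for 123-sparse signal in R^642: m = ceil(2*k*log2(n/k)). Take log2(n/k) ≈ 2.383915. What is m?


log2(n/k) = log2(642/123) ≈ 2.383915.
2*k*log2(n/k) ≈ 2*123*2.383915 = 586.44309.
m = ceil(586.44309) = 587.

587


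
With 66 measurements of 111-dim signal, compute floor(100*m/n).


100*m/n = 100*66/111 ≈ 59.4595.
floor = 59.

59


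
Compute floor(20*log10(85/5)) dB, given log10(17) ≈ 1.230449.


||x||/||e|| = 85/5 = 17.
log10(17) ≈ 1.230449.
20*log10(||x||/||e||) ≈ 20*1.230449 = 24.60898.
floor(24.60898) = 24.

24


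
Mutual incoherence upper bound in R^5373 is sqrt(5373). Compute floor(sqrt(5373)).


73^2 = 5329 <= 5373 < 5476 = 74^2, so 73 <= sqrt(5373) < 74.
floor(sqrt(5373)) = 73.

73


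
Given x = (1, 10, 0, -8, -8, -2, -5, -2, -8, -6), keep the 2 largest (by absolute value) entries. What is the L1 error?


Sorted |x_i| descending: [10, 8, 8, 8, 6, 5, 2, 2, 1, 0]
Keep top 2: [10, 8]
Tail entries: [8, 8, 6, 5, 2, 2, 1, 0]
L1 error = sum of tail = 32.

32


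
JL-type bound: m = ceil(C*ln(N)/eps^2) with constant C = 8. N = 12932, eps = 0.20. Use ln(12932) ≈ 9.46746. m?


ln(12932) ≈ 9.46746.
eps^2 = 0.20^2 = 0.04.
C*ln(N)/eps^2 ≈ 8*9.46746/0.04 ≈ 1893.492.
m = ceil(1893.492) = 1894.

1894


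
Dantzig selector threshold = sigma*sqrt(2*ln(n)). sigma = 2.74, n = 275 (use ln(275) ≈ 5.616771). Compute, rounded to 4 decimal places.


ln(275) ≈ 5.616771.
2*ln(n) ≈ 11.233542.
sqrt(2*ln(n)) ≈ sqrt(11.233542) ≈ 3.351648.
threshold ≈ 2.74*3.351648 = 9.18351552 ≈ 9.1835.

9.1835


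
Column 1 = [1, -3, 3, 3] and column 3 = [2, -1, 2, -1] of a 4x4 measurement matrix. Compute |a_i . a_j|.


Inner product: 1*2 + -3*-1 + 3*2 + 3*-1
Products: [2, 3, 6, -3]
Sum = 8.
|dot| = 8.

8


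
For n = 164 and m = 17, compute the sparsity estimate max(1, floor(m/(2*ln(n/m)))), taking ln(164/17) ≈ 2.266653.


n/m = 164/17.
ln(n/m) ≈ 2.266653.
2*ln(n/m) ≈ 4.533306.
m/(2*ln(n/m)) ≈ 17/4.533306 ≈ 3.75.
floor = 3.
k_max = max(1, 3) = 3.

3


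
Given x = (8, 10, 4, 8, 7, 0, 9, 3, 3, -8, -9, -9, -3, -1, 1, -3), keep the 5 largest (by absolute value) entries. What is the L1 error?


Sorted |x_i| descending: [10, 9, 9, 9, 8, 8, 8, 7, 4, 3, 3, 3, 3, 1, 1, 0]
Keep top 5: [10, 9, 9, 9, 8]
Tail entries: [8, 8, 7, 4, 3, 3, 3, 3, 1, 1, 0]
L1 error = sum of tail = 41.

41


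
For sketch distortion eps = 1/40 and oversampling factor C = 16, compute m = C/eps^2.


1/eps = 40.
(1/eps)^2 = 1600.
m = 16*1600 = 25600.

25600


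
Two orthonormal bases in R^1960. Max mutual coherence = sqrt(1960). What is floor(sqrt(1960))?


44^2 = 1936 <= 1960 < 2025 = 45^2, so 44 <= sqrt(1960) < 45.
floor(sqrt(1960)) = 44.

44


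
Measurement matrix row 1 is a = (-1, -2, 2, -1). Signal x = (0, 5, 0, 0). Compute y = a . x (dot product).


Non-zero terms: ['-2*5']
Products: [-10]
y = sum = -10.

-10


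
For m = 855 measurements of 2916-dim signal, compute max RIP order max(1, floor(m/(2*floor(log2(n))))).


floor(log2(2916)) = 11.
2*11 = 22.
m/(2*floor(log2(n))) = 855/22 ≈ 38.8636.
floor = 38.
k = max(1, 38) = 38.

38


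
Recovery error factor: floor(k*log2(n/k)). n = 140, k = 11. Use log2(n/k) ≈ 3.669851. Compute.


log2(n/k) = log2(140/11) ≈ 3.669851.
k*log2(n/k) ≈ 11*3.669851 = 40.368361.
floor(40.368361) = 40.

40


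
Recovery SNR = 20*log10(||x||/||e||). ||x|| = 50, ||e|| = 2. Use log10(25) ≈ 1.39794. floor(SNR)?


||x||/||e|| = 50/2 = 25.
log10(25) ≈ 1.39794.
20*log10(||x||/||e||) ≈ 20*1.39794 = 27.9588.
floor(27.9588) = 27.

27


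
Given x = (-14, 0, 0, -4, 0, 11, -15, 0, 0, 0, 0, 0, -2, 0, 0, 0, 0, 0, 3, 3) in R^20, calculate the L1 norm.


Non-zero entries: [(0, -14), (3, -4), (5, 11), (6, -15), (12, -2), (18, 3), (19, 3)]
Absolute values: [14, 4, 11, 15, 2, 3, 3]
||x||_1 = sum = 52.

52


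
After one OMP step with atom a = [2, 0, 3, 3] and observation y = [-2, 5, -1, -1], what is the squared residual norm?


a^T a = 22.
a^T y = -10.
coeff = -10/22 = -5/11.
||r||^2 = 291/11.

291/11


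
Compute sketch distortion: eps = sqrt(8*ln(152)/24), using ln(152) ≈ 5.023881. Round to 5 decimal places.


ln(152) ≈ 5.023881.
8*ln(N)/m ≈ 8*5.023881/24 ≈ 1.674627.
eps = sqrt(1.674627) ≈ 1.2940738 ≈ 1.29407.

1.29407


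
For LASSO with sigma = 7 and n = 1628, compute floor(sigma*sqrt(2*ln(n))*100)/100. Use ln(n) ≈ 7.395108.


ln(1628) ≈ 7.395108.
2*ln(n) ≈ 14.790216.
sqrt(2*ln(n)) ≈ sqrt(14.790216) ≈ 3.845805.
lambda ≈ 7*3.845805 = 26.920635.
floor(lambda*100)/100 = 26.92.

26.92


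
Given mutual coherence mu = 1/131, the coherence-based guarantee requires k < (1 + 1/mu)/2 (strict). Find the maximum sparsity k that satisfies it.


1/mu = 131.
1 + 1/mu = 132.
(1 + 1/mu)/2 = 66 is an integer and the inequality is strict, so k_max = 66 - 1 = 65.

65


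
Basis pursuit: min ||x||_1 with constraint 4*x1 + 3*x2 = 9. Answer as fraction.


Axis intercepts:
  x1 = 9/4, x2 = 0: L1 = 9/4
  x1 = 0, x2 = 3: L1 = 3
x* = (9/4, 0)
||x*||_1 = 9/4.

9/4


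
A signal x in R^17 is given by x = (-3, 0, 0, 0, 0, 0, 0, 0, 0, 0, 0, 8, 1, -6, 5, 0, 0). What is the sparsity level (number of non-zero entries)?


Non-zero positions: [0, 11, 12, 13, 14].
Sparsity = 5.

5


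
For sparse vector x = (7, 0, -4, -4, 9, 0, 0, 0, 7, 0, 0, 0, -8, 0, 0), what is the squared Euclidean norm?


Non-zero entries: [(0, 7), (2, -4), (3, -4), (4, 9), (8, 7), (12, -8)]
Squares: [49, 16, 16, 81, 49, 64]
||x||_2^2 = sum = 275.

275


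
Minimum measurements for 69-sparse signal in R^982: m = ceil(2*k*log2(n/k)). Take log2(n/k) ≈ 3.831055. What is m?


log2(n/k) = log2(982/69) ≈ 3.831055.
2*k*log2(n/k) ≈ 2*69*3.831055 = 528.68559.
m = ceil(528.68559) = 529.

529


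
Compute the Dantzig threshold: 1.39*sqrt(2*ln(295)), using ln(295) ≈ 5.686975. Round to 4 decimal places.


ln(295) ≈ 5.686975.
2*ln(n) ≈ 11.37395.
sqrt(2*ln(n)) ≈ sqrt(11.37395) ≈ 3.372529.
threshold ≈ 1.39*3.372529 = 4.68781531 ≈ 4.6878.

4.6878


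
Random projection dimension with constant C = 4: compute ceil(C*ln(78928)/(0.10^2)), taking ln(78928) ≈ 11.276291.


ln(78928) ≈ 11.276291.
eps^2 = 0.10^2 = 0.01.
C*ln(N)/eps^2 ≈ 4*11.276291/0.01 ≈ 4510.5164.
m = ceil(4510.5164) = 4511.

4511


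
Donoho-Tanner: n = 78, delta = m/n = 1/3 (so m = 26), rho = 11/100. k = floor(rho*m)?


m = 1/3*78 = 26.
rho = 11/100.
rho*m = 11/100*26 = 2.86.
k = floor(2.86) = 2.

2


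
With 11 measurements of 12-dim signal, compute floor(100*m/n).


100*m/n = 100*11/12 ≈ 91.6667.
floor = 91.

91


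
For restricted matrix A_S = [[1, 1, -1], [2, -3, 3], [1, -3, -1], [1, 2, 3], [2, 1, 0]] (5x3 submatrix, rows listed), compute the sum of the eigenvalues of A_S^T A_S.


Sum of eigenvalues of A_S^T A_S = trace(A_S^T A_S) = sum of squared column norms of A_S.
A_S^T A_S diagonal: [11, 24, 20].
trace = 11 + 24 + 20 = 55.

55


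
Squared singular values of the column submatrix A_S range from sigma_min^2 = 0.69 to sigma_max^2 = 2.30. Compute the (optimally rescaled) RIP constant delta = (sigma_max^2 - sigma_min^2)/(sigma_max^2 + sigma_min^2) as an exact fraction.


lambda_max - lambda_min = 2.30 - 0.69 = 1.61.
lambda_max + lambda_min = 2.30 + 0.69 = 2.99.
delta = 1.61/2.99 = 161/299 = 7/13.

7/13


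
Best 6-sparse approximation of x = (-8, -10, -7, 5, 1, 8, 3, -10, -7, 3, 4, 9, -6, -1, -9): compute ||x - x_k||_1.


Sorted |x_i| descending: [10, 10, 9, 9, 8, 8, 7, 7, 6, 5, 4, 3, 3, 1, 1]
Keep top 6: [10, 10, 9, 9, 8, 8]
Tail entries: [7, 7, 6, 5, 4, 3, 3, 1, 1]
L1 error = sum of tail = 37.

37


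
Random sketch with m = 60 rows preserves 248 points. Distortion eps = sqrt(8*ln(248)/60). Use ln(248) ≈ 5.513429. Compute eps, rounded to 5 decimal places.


ln(248) ≈ 5.513429.
8*ln(N)/m ≈ 8*5.513429/60 ≈ 0.73512387.
eps = sqrt(0.73512387) ≈ 0.8573936 ≈ 0.85739.

0.85739


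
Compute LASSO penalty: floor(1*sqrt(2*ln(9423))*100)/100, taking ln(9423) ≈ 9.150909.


ln(9423) ≈ 9.150909.
2*ln(n) ≈ 18.301818.
sqrt(2*ln(n)) ≈ sqrt(18.301818) ≈ 4.278062.
lambda ≈ 1*4.278062 = 4.278062.
floor(lambda*100)/100 = 4.27.

4.27


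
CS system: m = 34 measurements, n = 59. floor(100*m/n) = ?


100*m/n = 100*34/59 ≈ 57.6271.
floor = 57.

57


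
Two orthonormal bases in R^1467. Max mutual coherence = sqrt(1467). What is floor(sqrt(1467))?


38^2 = 1444 <= 1467 < 1521 = 39^2, so 38 <= sqrt(1467) < 39.
floor(sqrt(1467)) = 38.

38


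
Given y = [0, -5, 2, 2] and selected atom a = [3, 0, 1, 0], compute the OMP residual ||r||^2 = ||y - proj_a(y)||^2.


a^T a = 10.
a^T y = 2.
coeff = 2/10 = 1/5.
||r||^2 = 163/5.

163/5


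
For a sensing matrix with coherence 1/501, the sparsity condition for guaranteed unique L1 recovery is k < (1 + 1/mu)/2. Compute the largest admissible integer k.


1/mu = 501.
1 + 1/mu = 502.
(1 + 1/mu)/2 = 251 is an integer and the inequality is strict, so k_max = 251 - 1 = 250.

250


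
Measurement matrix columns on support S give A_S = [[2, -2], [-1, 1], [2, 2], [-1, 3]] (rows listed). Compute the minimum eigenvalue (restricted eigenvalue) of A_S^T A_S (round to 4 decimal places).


A_S^T A_S = [[10, -4], [-4, 18]].
trace = 28.
det = 164.
disc = trace^2 - 4*det = 784 - 4*164 = 128.
sqrt(128) ≈ 11.313708.
lam_min = (28 - sqrt(128))/2 ≈ (28 - 11.313708)/2 = 8.343146 ≈ 8.3431.

8.3431


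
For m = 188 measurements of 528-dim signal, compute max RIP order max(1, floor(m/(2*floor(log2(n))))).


floor(log2(528)) = 9.
2*9 = 18.
m/(2*floor(log2(n))) = 188/18 ≈ 10.4444.
floor = 10.
k = max(1, 10) = 10.

10


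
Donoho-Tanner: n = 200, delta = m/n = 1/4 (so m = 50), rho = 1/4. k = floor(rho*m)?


m = 1/4*200 = 50.
rho = 1/4.
rho*m = 1/4*50 = 12.5.
k = floor(12.5) = 12.

12
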